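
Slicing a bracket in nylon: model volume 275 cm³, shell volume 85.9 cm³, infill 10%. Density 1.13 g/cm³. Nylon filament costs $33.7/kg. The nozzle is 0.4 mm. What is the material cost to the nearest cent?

$3.99

Infill region = 275 − 85.9, so 189.1 cm³.
Infill deposited = 0.10 × 189.1 = 18.91 cm³.
Deposited volume = 85.9 + 18.91 = 104.81 cm³.
Mass: 104.81 × 1.13 → 118.4353 g.
At $33.7/kg: 118.4353/1000 × 33.7 = $3.99.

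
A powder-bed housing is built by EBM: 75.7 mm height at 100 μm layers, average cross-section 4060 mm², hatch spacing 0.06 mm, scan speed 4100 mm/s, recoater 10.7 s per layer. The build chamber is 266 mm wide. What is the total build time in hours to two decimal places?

5.72 hours

Layers = ⌈75.7/0.1⌉ = 757.
Hatch length per layer = 4060 / 0.06, so 67666.7 mm.
Per-layer scan time = 67666.7 / 4100, so 16.5041 s.
Per-layer time: 16.5041 + 10.7 → 27.2041 s.
757 layers × 27.2041 s/layer = 20593.5037 s, i.e. 5.72 hours.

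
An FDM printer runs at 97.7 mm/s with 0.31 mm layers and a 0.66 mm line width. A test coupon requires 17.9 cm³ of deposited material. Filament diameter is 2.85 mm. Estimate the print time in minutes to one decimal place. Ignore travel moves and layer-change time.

Line area: 0.31 × 0.66 → 0.2046 mm².
Toolpath length = 17.9 cm³ / 0.2046 mm² = 17900 / 0.2046 = 87487.8 mm.
Print-move time = 87487.8 / 97.7, so 895.5 s.
That's 895.5 s → 14.9 minutes.

14.9 minutes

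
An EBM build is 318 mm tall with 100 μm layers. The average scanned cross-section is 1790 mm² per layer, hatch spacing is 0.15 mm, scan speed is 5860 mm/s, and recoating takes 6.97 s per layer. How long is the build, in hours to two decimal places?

7.96 hours

Number of layers: 318 / 0.1 → 3180 (rounded up).
Per-layer scan distance: 1790 / 0.15 → 11933.3 mm.
Beam time per layer = 11933.3 / 5860, so 2.0364 s.
Time per layer = 2.0364 + 6.97, so 9.0064 s.
Total: 3180 × 9.0064 s = 28640.352 s → 7.96 hours.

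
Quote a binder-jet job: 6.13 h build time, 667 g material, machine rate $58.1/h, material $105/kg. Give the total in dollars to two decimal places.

$426.19

Machine cost: 58.1 × 6.13 → $356.153.
Material charge = 105 × 667/1000, so $70.035.
Total = 356.153 + 70.035 = 426.188 ≈ $426.19.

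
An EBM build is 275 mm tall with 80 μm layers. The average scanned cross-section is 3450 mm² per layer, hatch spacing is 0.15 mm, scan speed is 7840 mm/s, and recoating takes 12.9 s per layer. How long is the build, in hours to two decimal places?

Layers = ⌈275/0.08⌉ = 3438.
Scan path per layer = 3450 / 0.15, so 23000 mm.
Per-layer scan time: 23000 / 7840 → 2.9337 s.
Time per layer: 2.9337 + 12.9 → 15.8337 s.
Build time = 3438 × 15.8337 = 54436.2606 s = 15.12 hours.

15.12 hours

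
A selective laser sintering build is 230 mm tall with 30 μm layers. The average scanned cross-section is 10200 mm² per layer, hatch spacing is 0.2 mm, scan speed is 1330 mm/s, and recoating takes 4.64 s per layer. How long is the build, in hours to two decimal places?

Layers = ⌈230/0.03⌉ = 7667.
Per-layer scan distance: 10200 / 0.2 → 51000 mm.
Laser time per layer = 51000 / 1330, so 38.3459 s.
Per-layer time: 38.3459 + 4.64 → 42.9859 s.
Build time = 7667 × 42.9859 = 329572.8953 s = 91.55 hours.

91.55 hours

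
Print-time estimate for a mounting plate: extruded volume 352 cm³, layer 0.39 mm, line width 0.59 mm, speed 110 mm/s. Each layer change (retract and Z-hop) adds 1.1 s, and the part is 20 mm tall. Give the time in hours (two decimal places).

3.88 hours

Line area = 0.39 × 0.59 = 0.2301 mm².
Path length: 352000 mm³ / 0.2301 mm² → 1529769.7 mm.
Time extruding = 1529769.7 / 110, so 13907 s.
Layer count = ceil(20 / 0.39) = 52.
Non-print overhead = 52 × 1.1, so 57.2 s.
Total = 13907 + 57.2 = 13964.2 s = 3.88 hours.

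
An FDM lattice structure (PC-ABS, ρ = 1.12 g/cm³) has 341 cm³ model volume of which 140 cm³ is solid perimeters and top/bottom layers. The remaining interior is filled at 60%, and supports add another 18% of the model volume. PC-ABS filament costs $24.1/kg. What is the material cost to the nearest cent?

Interior volume: 341 − 140 → 201 cm³.
Deposited infill = 0.60 × 201, so 120.6 cm³.
Support = 0.18 × 341, so 61.38 cm³.
Deposited volume = 140 + 120.6 + 61.38 = 321.98 cm³.
Mass: 321.98 × 1.12 → 360.6176 g.
At $24.1/kg: 360.6176/1000 × 24.1 = $8.69.

$8.69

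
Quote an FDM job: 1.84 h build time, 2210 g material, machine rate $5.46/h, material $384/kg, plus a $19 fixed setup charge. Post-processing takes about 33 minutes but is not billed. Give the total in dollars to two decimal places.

Machine cost: 5.46 × 1.84 → $10.0464.
Material cost = 384 × 2210/1000 = $848.64.
Adding setup: 10.0464 + 848.64 + 19 → 877.6864 ≈ $877.69.

$877.69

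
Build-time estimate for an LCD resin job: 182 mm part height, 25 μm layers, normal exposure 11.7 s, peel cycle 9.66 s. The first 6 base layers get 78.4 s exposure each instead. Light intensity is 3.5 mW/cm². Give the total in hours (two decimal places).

43.31 hours

Number of layers: 182 / 0.025 → 7280 (rounded up).
Base layers: 6 × (78.4 + 9.66) → 528.36 s.
Regular layers = 7274 × (11.7 + 9.66), so 155372.64 s.
Total = 528.36 + 155372.64 = 155901 s = 43.31 hours.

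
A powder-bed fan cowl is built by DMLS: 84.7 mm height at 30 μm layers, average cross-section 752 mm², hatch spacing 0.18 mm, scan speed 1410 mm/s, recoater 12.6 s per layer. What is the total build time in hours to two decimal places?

12.21 hours

Layer count = ceil(84.7 / 0.03) = 2824.
Hatch length per layer: 752 / 0.18 → 4177.8 mm.
Laser time per layer = 4177.8 / 1410, so 2.963 s.
Layer cycle = 2.963 + 12.6 = 15.563 s.
Build time = 2824 × 15.563 = 43949.912 s = 12.21 hours.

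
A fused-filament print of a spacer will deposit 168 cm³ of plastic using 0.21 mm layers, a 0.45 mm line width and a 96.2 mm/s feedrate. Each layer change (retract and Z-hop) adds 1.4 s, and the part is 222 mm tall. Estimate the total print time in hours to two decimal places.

5.54 hours

Extrusion cross-section: 0.21 × 0.45 → 0.0945 mm².
Path length: 168000 mm³ / 0.0945 mm² → 1777777.8 mm.
Time extruding: 1777777.8 / 96.2 → 18480 s.
Number of layers: 222 / 0.21 → 1058 (rounded up).
Layer-change overhead = 1058 × 1.4, so 1481.2 s.
Total = 18480 + 1481.2 = 19961.2 s = 5.54 hours.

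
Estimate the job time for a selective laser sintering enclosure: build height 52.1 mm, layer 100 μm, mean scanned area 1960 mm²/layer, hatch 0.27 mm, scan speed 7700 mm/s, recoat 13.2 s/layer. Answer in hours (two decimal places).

2.05 hours

Layer count = ceil(52.1 / 0.1) = 521.
Scan path per layer: 1960 / 0.27 → 7259.3 mm.
Laser time per layer: 7259.3 / 7700 → 0.9428 s.
Time per layer = 0.9428 + 13.2 = 14.1428 s.
Total: 521 × 14.1428 s = 7368.3988 s → 2.05 hours.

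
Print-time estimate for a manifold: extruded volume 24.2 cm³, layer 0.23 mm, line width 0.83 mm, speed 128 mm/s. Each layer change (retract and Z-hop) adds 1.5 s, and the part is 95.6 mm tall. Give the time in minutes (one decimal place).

Bead cross-section: 0.23 × 0.83 → 0.1909 mm².
Path length: 24200 mm³ / 0.1909 mm² → 126767.9 mm.
Extrusion time = 126767.9 / 128, so 990.4 s.
Number of layers: 95.6 / 0.23 → 416 (rounded up).
Z-hop total = 416 × 1.5 = 624 s.
Altogether 990.4 + 624 = 1614.4 s, i.e. 26.9 minutes.

26.9 minutes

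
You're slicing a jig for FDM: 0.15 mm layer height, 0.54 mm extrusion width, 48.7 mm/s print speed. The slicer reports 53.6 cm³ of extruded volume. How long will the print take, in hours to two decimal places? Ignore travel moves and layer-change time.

3.77 hours

Line area = 0.15 × 0.54 = 0.081 mm².
Total extruded path = 53600/0.081 = 661728.4 mm.
Print-move time: 661728.4 / 48.7 → 13587.9 s.
That's 13587.9 s → 3.77 hours.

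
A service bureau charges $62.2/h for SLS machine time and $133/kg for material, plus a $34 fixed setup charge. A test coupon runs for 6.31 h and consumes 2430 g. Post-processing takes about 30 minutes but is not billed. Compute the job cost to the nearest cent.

$749.67

Machine cost = 62.2 × 6.31, so $392.482.
Feedstock cost = 133 × 2430/1000 = $323.19.
Adding setup: 392.482 + 323.19 + 34 → 749.672 ≈ $749.67.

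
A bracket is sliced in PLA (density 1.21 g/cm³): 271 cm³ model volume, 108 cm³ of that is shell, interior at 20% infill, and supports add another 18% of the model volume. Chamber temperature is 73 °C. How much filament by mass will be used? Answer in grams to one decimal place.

Volume inside the shell = 271 − 108 = 163 cm³.
Deposited infill = 0.20 × 163, so 32.6 cm³.
Support = 0.18 × 271, so 48.78 cm³.
Deposited volume = 108 + 32.6 + 48.78 = 189.38 cm³.
Mass: 189.38 × 1.21 → 229.1498 g.

229.1 g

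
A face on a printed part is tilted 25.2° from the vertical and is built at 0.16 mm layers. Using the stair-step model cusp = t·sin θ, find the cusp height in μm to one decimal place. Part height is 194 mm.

68.1 μm

sin(25.2°) = 0.4258, so cusp = 0.16 × 0.4258 = 0.068128 mm → 68.1 μm.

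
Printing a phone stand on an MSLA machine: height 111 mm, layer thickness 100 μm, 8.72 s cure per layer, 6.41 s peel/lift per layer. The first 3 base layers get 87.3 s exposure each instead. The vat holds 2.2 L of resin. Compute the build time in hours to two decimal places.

Number of layers: 111 / 0.1 → 1110 (rounded up).
Burn-in layers = 3 × (87.3 + 6.41), so 281.13 s.
Regular layers = 1107 × (8.72 + 6.41) = 16748.91 s.
Total = 281.13 + 16748.91 = 17030.04 s = 4.73 hours.

4.73 hours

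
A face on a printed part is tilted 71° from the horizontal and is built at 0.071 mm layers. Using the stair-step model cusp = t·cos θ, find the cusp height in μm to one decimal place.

cos(71°) = 0.3256, so cusp = 0.071 × 0.3256 = 0.023118 mm → 23.1 μm.

23.1 μm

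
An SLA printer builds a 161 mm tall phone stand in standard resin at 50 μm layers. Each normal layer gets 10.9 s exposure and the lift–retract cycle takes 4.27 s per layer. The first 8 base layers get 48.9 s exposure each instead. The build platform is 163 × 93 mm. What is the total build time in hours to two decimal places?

13.65 hours

Number of layers: 161 / 0.05 → 3220 (rounded up).
Base layers = 8 × (48.9 + 4.27) = 425.36 s.
Normal layers = 3212 × (10.9 + 4.27), so 48726.04 s.
Total = 425.36 + 48726.04 = 49151.4 s = 13.65 hours.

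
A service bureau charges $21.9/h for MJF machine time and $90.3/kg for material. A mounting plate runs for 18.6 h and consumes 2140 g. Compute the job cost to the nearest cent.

$600.58

Machine-time cost = 21.9 × 18.6, so $407.34.
Material charge: 90.3 × 2140/1000 → $193.242.
Job cost: 407.34 + 193.242 = 600.582 ≈ $600.58.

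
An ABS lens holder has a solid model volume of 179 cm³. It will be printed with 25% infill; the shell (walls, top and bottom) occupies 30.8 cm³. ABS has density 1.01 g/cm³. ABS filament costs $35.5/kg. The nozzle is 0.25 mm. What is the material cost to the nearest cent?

$2.43

Interior volume = 179 − 30.8, so 148.2 cm³.
Deposited infill = 0.25 × 148.2, so 37.05 cm³.
Deposited volume = 30.8 + 37.05 = 67.85 cm³.
Mass: 67.85 × 1.01 → 68.5285 g.
Cost = 68.5285 g / 1000 × $35.5/kg = $2.43.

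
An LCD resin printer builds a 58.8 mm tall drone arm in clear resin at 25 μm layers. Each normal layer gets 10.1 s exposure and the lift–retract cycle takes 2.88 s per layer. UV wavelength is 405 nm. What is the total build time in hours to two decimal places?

Layers = ⌈58.8/0.025⌉ = 2352.
Cycle time = 10.1 + 2.88, so 12.98 s.
Total = 2352 × 12.98 = 30528.96 s = 8.48 hours.

8.48 hours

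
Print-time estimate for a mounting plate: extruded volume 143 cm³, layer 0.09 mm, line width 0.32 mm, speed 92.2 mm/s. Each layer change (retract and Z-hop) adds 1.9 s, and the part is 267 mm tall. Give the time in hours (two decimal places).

16.53 hours

Line area: 0.09 × 0.32 → 0.0288 mm².
Total extruded path = 143000/0.0288 = 4965277.8 mm.
Extrusion time = 4965277.8 / 92.2, so 53853.3 s.
Number of layers: 267 / 0.09 → 2967 (rounded up).
Layer-change overhead = 2967 × 1.9, so 5637.3 s.
Altogether 53853.3 + 5637.3 = 59490.6 s, i.e. 16.53 hours.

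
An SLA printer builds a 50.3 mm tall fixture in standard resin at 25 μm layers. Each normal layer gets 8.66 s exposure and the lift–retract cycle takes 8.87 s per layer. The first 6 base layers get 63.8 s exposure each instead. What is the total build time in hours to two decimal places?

Layer count = ceil(50.3 / 0.025) = 2012.
Base layers: 6 × (63.8 + 8.87) → 436.02 s.
Remaining layers = 2006 × (8.66 + 8.87) = 35165.18 s.
Sum: 436.02 + 35165.18 = 35601.2 s → 9.89 hours.

9.89 hours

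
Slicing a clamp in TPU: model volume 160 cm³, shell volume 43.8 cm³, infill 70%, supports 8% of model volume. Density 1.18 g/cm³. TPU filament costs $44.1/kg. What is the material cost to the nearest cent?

$7.18

Infill region = 160 − 43.8, so 116.2 cm³.
Infill volume = 0.70 × 116.2 = 81.34 cm³.
Support: 0.08 × 160 → 12.8 cm³.
Total printed volume = 43.8 + 81.34 + 12.8 = 137.94 cm³.
Mass: 137.94 × 1.18 → 162.7692 g.
Cost = 162.7692 g / 1000 × $44.1/kg = $7.18.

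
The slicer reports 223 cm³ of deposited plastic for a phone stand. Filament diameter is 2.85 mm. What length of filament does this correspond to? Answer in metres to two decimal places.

34.96 m

A = π r² = π × 1.425² = 6.3794 mm².
L = 223000 mm³ / 6.3794 mm² = 34956.27 mm, i.e. 34.96 m.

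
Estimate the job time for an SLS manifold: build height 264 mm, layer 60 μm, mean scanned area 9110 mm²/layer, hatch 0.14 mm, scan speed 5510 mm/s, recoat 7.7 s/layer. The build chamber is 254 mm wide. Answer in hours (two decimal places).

23.85 hours

Layers = ⌈264/0.06⌉ = 4400.
Per-layer scan distance = 9110 / 0.14 = 65071.4 mm.
Per-layer scan time = 65071.4 / 5510, so 11.8097 s.
Layer cycle = 11.8097 + 7.7 = 19.5097 s.
Build time = 4400 × 19.5097 = 85842.68 s = 23.85 hours.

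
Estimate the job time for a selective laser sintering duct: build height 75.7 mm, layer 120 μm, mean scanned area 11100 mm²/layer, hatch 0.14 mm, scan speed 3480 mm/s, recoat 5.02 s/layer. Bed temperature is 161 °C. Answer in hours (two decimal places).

Layers = ⌈75.7/0.12⌉ = 631.
Scan path per layer = 11100 / 0.14 = 79285.7 mm.
Laser time per layer = 79285.7 / 3480, so 22.7832 s.
Per-layer time = 22.7832 + 5.02 = 27.8032 s.
Total: 631 × 27.8032 s = 17543.8192 s → 4.87 hours.

4.87 hours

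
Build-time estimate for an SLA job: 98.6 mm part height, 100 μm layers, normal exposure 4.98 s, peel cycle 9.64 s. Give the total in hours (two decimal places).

Number of layers: 98.6 / 0.1 → 986 (rounded up).
Each layer takes = 4.98 + 9.64, so 14.62 s.
Build time: 986 × 14.62 s = 14415.32 s, i.e. 4.00 hours.

4.00 hours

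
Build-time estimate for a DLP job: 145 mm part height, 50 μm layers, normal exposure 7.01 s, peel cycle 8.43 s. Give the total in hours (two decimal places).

12.44 hours

Layers = ⌈145/0.05⌉ = 2900.
Cycle time = 7.01 + 8.43 = 15.44 s.
Total = 2900 × 15.44 = 44776 s = 12.44 hours.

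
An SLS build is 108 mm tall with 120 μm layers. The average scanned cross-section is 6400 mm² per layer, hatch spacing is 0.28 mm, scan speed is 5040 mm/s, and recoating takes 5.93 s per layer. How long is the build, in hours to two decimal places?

Layer count = ceil(108 / 0.12) = 900.
Scan path per layer = 6400 / 0.28, so 22857.1 mm.
Per-layer scan time = 22857.1 / 5040, so 4.5351 s.
Time per layer: 4.5351 + 5.93 → 10.4651 s.
900 layers × 10.4651 s/layer = 9418.59 s, i.e. 2.62 hours.

2.62 hours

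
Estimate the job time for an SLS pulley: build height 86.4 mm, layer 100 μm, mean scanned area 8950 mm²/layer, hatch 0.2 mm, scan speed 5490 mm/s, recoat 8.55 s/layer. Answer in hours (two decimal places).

4.01 hours

Number of layers: 86.4 / 0.1 → 864 (rounded up).
Per-layer scan distance = 8950 / 0.2, so 44750 mm.
Scan time per layer = 44750 / 5490 = 8.1512 s.
Time per layer: 8.1512 + 8.55 → 16.7012 s.
Build time = 864 × 16.7012 = 14429.8368 s = 4.01 hours.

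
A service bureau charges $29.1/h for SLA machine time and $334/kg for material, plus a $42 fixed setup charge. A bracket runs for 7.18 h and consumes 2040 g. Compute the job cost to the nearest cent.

$932.30

Time charge: 29.1 × 7.18 → $208.938.
Feedstock cost = 334 × 2040/1000 = $681.36.
Adding setup: 208.938 + 681.36 + 42 → 932.298 ≈ $932.30.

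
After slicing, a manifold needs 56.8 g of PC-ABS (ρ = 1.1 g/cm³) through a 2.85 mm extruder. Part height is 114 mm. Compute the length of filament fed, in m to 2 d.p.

Extruded volume: 56.8/1.1 = 51.6364 cm³ (51636.4 mm³).
Cross-section of 2.85 mm filament: π·(2.85/2)² = 6.3794 mm².
Length = 51636.4 / 6.3794 = 8094.24 mm = 8.09 m.

8.09 m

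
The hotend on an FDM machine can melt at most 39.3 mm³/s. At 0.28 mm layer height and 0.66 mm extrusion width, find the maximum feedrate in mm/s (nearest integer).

213 mm/s

Bead cross-section = 0.28 × 0.66 = 0.1848 mm².
Max speed = 39.3 / 0.1848 = 212.66 ≈ 213 mm/s.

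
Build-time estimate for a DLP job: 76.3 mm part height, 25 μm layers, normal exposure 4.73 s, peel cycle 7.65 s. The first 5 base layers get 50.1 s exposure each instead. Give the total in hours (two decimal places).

10.56 hours

Layers = ⌈76.3/0.025⌉ = 3052.
Base layers = 5 × (50.1 + 7.65), so 288.75 s.
Regular layers = 3047 × (4.73 + 7.65), so 37721.86 s.
Sum: 288.75 + 37721.86 = 38010.61 s → 10.56 hours.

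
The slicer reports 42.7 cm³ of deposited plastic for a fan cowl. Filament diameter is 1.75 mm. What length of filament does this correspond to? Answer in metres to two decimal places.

Cross-section of 1.75 mm filament: π·(1.75/2)² = 2.4053 mm².
Length = 42.7 cm³ / 2.4053 mm² = 42700 / 2.4053 = 17752.46 mm = 17.75 m.

17.75 m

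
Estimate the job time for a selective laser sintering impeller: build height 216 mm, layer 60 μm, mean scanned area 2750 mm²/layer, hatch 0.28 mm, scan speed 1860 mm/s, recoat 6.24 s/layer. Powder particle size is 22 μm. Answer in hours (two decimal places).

Layers = ⌈216/0.06⌉ = 3600.
Scan path per layer = 2750 / 0.28, so 9821.4 mm.
Laser time per layer = 9821.4 / 1860, so 5.2803 s.
Time per layer = 5.2803 + 6.24, so 11.5203 s.
Total: 3600 × 11.5203 s = 41473.08 s → 11.52 hours.

11.52 hours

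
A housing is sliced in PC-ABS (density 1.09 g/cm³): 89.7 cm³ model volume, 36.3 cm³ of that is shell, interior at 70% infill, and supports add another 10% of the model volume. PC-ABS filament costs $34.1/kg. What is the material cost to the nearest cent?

$3.07

Interior volume = 89.7 − 36.3, so 53.4 cm³.
Infill deposited = 0.70 × 53.4 = 37.38 cm³.
Support: 0.10 × 89.7 → 8.97 cm³.
Total extruded = 36.3 + 37.38 + 8.97, so 82.65 cm³.
Mass = 82.65 × 1.09, so 90.0885 g.
Cost = 90.0885 g / 1000 × $34.1/kg = $3.07.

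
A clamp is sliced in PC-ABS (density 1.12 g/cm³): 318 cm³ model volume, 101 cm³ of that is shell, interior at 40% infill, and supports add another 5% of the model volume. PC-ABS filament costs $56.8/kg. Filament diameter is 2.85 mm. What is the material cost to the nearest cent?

$12.96

Infill region = 318 − 101, so 217 cm³.
Deposited infill = 0.40 × 217, so 86.8 cm³.
Support = 0.05 × 318, so 15.9 cm³.
Deposited volume: 101 + 86.8 + 15.9 → 203.7 cm³.
Mass: 203.7 × 1.12 → 228.144 g.
Cost = 228.144 g / 1000 × $56.8/kg = $12.96.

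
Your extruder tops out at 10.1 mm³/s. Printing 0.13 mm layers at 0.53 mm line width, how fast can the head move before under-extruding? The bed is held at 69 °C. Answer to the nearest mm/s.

A = 0.13 × 0.53 = 0.0689 mm².
v_max = Q/A = 10.1/0.0689 = 146.59 mm/s → 147 mm/s.

147 mm/s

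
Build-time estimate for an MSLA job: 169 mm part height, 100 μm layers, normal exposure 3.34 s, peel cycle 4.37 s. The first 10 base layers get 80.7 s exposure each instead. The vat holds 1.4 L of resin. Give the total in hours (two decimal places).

3.83 hours

Layers = ⌈169/0.1⌉ = 1690.
Bottom layers = 10 × (80.7 + 4.37) = 850.7 s.
Normal layers = 1680 × (3.34 + 4.37) = 12952.8 s.
Total = 850.7 + 12952.8 = 13803.5 s = 3.83 hours.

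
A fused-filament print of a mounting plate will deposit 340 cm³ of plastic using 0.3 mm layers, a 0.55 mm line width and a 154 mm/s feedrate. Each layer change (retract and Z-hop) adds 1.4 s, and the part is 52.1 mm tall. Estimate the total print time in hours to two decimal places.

Extrusion cross-section = 0.3 × 0.55, so 0.165 mm².
Path length: 340000 mm³ / 0.165 mm² → 2060606.1 mm.
Extrusion time = 2060606.1 / 154, so 13380.6 s.
Number of layers: 52.1 / 0.3 → 174 (rounded up).
Z-hop total = 174 × 1.4, so 243.6 s.
Altogether 13380.6 + 243.6 = 13624.2 s, i.e. 3.78 hours.

3.78 hours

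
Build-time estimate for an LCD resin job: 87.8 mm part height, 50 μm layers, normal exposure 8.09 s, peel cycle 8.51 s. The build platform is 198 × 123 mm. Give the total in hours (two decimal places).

8.10 hours

Number of layers: 87.8 / 0.05 → 1756 (rounded up).
Per-layer time = 8.09 + 8.51 = 16.6 s.
Total = 1756 × 16.6 = 29149.6 s = 8.10 hours.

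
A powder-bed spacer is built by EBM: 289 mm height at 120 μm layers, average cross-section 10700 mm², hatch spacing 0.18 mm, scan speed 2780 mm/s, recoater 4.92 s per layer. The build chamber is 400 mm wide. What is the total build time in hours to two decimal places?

Layer count = ceil(289 / 0.12) = 2409.
Hatch length per layer = 10700 / 0.18, so 59444.4 mm.
Beam time per layer = 59444.4 / 2780 = 21.3829 s.
Time per layer = 21.3829 + 4.92, so 26.3029 s.
Total: 2409 × 26.3029 s = 63363.6861 s → 17.60 hours.

17.60 hours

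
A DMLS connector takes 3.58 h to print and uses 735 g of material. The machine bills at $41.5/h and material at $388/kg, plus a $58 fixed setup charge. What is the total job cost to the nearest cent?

$491.75

Time charge = 41.5 × 3.58 = $148.57.
Material charge = 388 × 735/1000 = $285.18.
Total = 148.57 + 285.18 + 58 = $491.75.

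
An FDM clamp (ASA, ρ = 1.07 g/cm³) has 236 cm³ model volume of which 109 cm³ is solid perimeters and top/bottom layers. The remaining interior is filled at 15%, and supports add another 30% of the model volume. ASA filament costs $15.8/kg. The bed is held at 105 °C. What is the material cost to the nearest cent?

Infill region = 236 − 109, so 127 cm³.
Infill volume = 0.15 × 127, so 19.05 cm³.
Support: 0.30 × 236 → 70.8 cm³.
Total extruded: 109 + 19.05 + 70.8 → 198.85 cm³.
Mass: 198.85 × 1.07 → 212.7695 g.
At $15.8/kg: 212.7695/1000 × 15.8 = $3.36.

$3.36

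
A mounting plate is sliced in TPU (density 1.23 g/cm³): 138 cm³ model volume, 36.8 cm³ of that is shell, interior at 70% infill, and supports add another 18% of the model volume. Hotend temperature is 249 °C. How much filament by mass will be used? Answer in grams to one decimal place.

Infill region: 138 − 36.8 → 101.2 cm³.
Infill volume = 0.70 × 101.2, so 70.84 cm³.
Support: 0.18 × 138 → 24.84 cm³.
Total extruded: 36.8 + 70.84 + 24.84 → 132.48 cm³.
Mass = 132.48 × 1.23, so 162.9504 g.

163.0 g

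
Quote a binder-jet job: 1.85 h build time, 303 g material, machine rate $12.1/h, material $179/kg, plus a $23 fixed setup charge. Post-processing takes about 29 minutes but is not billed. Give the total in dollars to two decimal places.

Time charge = 12.1 × 1.85 = $22.385.
Material cost = 179 × 303/1000, so $54.237.
Total = 22.385 + 54.237 + 23 = 99.622 ≈ $99.62.

$99.62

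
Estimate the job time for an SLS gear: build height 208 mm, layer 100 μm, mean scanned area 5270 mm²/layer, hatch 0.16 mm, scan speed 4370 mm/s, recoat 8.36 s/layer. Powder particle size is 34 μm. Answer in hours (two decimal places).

Layer count = ceil(208 / 0.1) = 2080.
Scan path per layer = 5270 / 0.16, so 32937.5 mm.
Scan time per layer = 32937.5 / 4370, so 7.5372 s.
Per-layer time = 7.5372 + 8.36 = 15.8972 s.
2080 layers × 15.8972 s/layer = 33066.176 s, i.e. 9.19 hours.

9.19 hours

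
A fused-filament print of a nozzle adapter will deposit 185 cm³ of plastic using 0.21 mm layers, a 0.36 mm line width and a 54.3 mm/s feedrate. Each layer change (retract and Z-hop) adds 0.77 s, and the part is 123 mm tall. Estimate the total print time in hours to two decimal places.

12.64 hours

Extrusion cross-section = 0.21 × 0.36, so 0.0756 mm².
Toolpath length = 185 cm³ / 0.0756 mm² = 185000 / 0.0756 = 2447089.9 mm.
Extrusion time = 2447089.9 / 54.3, so 45066.1 s.
Layer count = ceil(123 / 0.21) = 586.
Z-hop total: 586 × 0.77 → 451.22 s.
Total = 45066.1 + 451.22 = 45517.32 s = 12.64 hours.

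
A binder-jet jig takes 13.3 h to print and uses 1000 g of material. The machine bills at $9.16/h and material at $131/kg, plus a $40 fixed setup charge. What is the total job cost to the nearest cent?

$292.83

Time charge = 9.16 × 13.3 = $121.828.
Material charge = 131 × 1000/1000, so $131.00.
Total = 121.828 + 131.00 + 40 = 292.828 ≈ $292.83.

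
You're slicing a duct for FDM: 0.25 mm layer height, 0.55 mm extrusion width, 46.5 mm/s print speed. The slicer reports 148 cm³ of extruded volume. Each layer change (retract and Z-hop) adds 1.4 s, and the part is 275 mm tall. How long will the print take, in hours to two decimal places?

6.86 hours

Extrusion cross-section: 0.25 × 0.55 → 0.1375 mm².
Path length: 148000 mm³ / 0.1375 mm² → 1076363.6 mm.
Extrusion time: 1076363.6 / 46.5 → 23147.6 s.
Number of layers: 275 / 0.25 → 1100 (rounded up).
Non-print overhead = 1100 × 1.4, so 1540 s.
Total = 23147.6 + 1540 = 24687.6 s = 6.86 hours.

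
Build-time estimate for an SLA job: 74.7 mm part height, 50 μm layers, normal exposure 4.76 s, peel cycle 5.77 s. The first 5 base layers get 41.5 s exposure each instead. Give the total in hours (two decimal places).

Layer count = ceil(74.7 / 0.05) = 1494.
Bottom layers = 5 × (41.5 + 5.77) = 236.35 s.
Normal layers: 1489 × (4.76 + 5.77) → 15679.17 s.
Sum: 236.35 + 15679.17 = 15915.52 s → 4.42 hours.

4.42 hours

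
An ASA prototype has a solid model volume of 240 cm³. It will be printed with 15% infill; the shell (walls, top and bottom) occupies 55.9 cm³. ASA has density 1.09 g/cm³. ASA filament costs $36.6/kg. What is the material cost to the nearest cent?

$3.33

Interior volume: 240 − 55.9 → 184.1 cm³.
Deposited infill = 0.15 × 184.1 = 27.615 cm³.
Total printed volume: 55.9 + 27.615 → 83.515 cm³.
Mass = 83.515 × 1.09 = 91.03135 g.
At $36.6/kg: 91.03135/1000 × 36.6 = $3.33.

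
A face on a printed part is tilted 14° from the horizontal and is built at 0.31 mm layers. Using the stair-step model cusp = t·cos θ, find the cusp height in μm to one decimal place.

h_c = t·cos θ = 0.31 × 0.9703 = 0.300793 mm (300.8 μm).

300.8 μm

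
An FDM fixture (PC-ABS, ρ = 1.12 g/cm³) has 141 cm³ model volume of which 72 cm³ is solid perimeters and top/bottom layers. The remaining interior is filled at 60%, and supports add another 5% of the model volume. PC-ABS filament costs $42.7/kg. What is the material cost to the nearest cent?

Interior volume: 141 − 72 → 69 cm³.
Infill deposited = 0.60 × 69, so 41.4 cm³.
Support = 0.05 × 141 = 7.05 cm³.
Total extruded = 72 + 41.4 + 7.05, so 120.45 cm³.
Mass: 120.45 × 1.12 → 134.904 g.
Cost = 134.904 g / 1000 × $42.7/kg = $5.76.

$5.76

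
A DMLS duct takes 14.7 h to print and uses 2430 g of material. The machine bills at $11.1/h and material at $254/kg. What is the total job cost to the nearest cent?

Machine-time cost = 11.1 × 14.7 = $163.17.
Feedstock cost = 254 × 2430/1000 = $617.22.
Job cost: 163.17 + 617.22 = $780.39.

$780.39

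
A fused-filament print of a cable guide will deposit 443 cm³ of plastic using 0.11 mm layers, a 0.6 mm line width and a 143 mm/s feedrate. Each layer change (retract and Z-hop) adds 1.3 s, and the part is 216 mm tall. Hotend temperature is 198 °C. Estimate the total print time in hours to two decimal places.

Extrusion cross-section = 0.11 × 0.6 = 0.066 mm².
Total extruded path = 443000/0.066 = 6712121.2 mm.
Time extruding = 6712121.2 / 143, so 46937.9 s.
Layers = ⌈216/0.11⌉ = 1964.
Non-print overhead = 1964 × 1.3, so 2553.2 s.
Altogether 46937.9 + 2553.2 = 49491.1 s, i.e. 13.75 hours.

13.75 hours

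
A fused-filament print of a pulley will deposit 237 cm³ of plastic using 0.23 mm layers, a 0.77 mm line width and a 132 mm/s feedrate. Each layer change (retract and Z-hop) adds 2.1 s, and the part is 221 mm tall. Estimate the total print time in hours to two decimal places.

3.38 hours

Bead cross-section = 0.23 × 0.77, so 0.1771 mm².
Path length: 237000 mm³ / 0.1771 mm² → 1338227 mm.
Time extruding = 1338227 / 132, so 10138.1 s.
Layers = ⌈221/0.23⌉ = 961.
Layer-change overhead = 961 × 2.1, so 2018.1 s.
Total = 10138.1 + 2018.1 = 12156.2 s = 3.38 hours.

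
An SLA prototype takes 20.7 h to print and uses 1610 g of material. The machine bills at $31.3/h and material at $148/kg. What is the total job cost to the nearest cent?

Time charge: 31.3 × 20.7 → $647.91.
Material cost = 148 × 1610/1000, so $238.28.
Job cost: 647.91 + 238.28 = $886.19.

$886.19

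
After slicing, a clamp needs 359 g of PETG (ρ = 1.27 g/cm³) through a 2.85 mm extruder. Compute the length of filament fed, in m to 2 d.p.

Volume = 359 g / 1.27 g·cm⁻³ = 282.6772 cm³ = 282677.2 mm³.
A = π r² = π × 1.425² = 6.3794 mm².
Length = 282677.2 / 6.3794 = 44310.94 mm = 44.31 m.

44.31 m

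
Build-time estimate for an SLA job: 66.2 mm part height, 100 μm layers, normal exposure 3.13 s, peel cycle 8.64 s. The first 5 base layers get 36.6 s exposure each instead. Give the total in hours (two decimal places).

Layer count = ceil(66.2 / 0.1) = 662.
Bottom layers: 5 × (36.6 + 8.64) → 226.2 s.
Normal layers = 657 × (3.13 + 8.64), so 7732.89 s.
Sum: 226.2 + 7732.89 = 7959.09 s → 2.21 hours.

2.21 hours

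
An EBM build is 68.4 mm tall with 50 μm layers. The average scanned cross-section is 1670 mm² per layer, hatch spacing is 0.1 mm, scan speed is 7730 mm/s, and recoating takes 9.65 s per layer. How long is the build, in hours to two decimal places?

Layer count = ceil(68.4 / 0.05) = 1368.
Scan path per layer = 1670 / 0.1 = 16700 mm.
Beam time per layer: 16700 / 7730 → 2.1604 s.
Time per layer = 2.1604 + 9.65, so 11.8104 s.
Build time = 1368 × 11.8104 = 16156.6272 s = 4.49 hours.

4.49 hours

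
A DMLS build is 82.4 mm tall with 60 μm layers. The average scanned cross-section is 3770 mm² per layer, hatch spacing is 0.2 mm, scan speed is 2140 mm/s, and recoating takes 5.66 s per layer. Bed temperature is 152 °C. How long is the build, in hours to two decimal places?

5.52 hours

Number of layers: 82.4 / 0.06 → 1374 (rounded up).
Scan path per layer: 3770 / 0.2 → 18850 mm.
Laser time per layer = 18850 / 2140 = 8.8084 s.
Layer cycle: 8.8084 + 5.66 → 14.4684 s.
Total: 1374 × 14.4684 s = 19879.5816 s → 5.52 hours.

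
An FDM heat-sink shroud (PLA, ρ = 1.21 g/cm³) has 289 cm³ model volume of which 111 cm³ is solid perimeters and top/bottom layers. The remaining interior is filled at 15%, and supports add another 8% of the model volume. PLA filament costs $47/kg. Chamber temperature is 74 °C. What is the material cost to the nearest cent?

Interior volume = 289 − 111 = 178 cm³.
Deposited infill = 0.15 × 178 = 26.7 cm³.
Support = 0.08 × 289 = 23.12 cm³.
Deposited volume = 111 + 26.7 + 23.12 = 160.82 cm³.
Mass = 160.82 × 1.21, so 194.5922 g.
At $47/kg: 194.5922/1000 × 47 = $9.15.

$9.15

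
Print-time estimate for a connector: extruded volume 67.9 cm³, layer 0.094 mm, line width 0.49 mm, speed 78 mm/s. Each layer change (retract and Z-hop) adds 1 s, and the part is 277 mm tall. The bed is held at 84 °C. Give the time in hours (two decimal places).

6.07 hours

Line area: 0.094 × 0.49 → 0.04606 mm².
Path length: 67900 mm³ / 0.04606 mm² → 1474164.1 mm.
Extrusion time: 1474164.1 / 78 → 18899.5 s.
Number of layers: 277 / 0.094 → 2947 (rounded up).
Non-print overhead: 2947 × 1 → 2947 s.
Total = 18899.5 + 2947 = 21846.5 s = 6.07 hours.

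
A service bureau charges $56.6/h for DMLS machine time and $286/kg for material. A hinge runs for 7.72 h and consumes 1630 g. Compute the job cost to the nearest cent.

Machine-time cost: 56.6 × 7.72 → $436.952.
Material charge: 286 × 1630/1000 → $466.18.
Total = 436.952 + 466.18 = 903.132 ≈ $903.13.

$903.13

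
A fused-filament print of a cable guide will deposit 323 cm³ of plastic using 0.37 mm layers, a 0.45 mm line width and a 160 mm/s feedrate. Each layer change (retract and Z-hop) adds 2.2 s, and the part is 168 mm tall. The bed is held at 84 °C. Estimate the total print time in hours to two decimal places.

Bead cross-section = 0.37 × 0.45 = 0.1665 mm².
Path length: 323000 mm³ / 0.1665 mm² → 1939939.9 mm.
Time extruding = 1939939.9 / 160 = 12124.6 s.
Layer count = ceil(168 / 0.37) = 455.
Non-print overhead = 455 × 2.2, so 1001 s.
Altogether 12124.6 + 1001 = 13125.6 s, i.e. 3.65 hours.

3.65 hours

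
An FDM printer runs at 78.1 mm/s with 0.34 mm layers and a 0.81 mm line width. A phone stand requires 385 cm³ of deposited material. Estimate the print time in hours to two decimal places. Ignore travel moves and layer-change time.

Line area: 0.34 × 0.81 → 0.2754 mm².
Path length: 385000 mm³ / 0.2754 mm² → 1397966.6 mm.
Time extruding: 1397966.6 / 78.1 → 17899.7 s.
17899.7 s = 4.97 hours.

4.97 hours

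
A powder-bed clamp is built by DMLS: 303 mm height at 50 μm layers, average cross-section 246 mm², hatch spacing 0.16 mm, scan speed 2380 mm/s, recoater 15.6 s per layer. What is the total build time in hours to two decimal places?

Layers = ⌈303/0.05⌉ = 6060.
Hatch length per layer = 246 / 0.16, so 1537.5 mm.
Laser time per layer = 1537.5 / 2380, so 0.646 s.
Layer cycle = 0.646 + 15.6, so 16.246 s.
Total: 6060 × 16.246 s = 98450.76 s → 27.35 hours.

27.35 hours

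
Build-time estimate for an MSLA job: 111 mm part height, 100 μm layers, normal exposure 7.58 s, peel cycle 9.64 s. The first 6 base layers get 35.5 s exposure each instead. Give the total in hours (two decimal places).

Number of layers: 111 / 0.1 → 1110 (rounded up).
Bottom layers = 6 × (35.5 + 9.64) = 270.84 s.
Normal layers = 1104 × (7.58 + 9.64), so 19010.88 s.
Total = 270.84 + 19010.88 = 19281.72 s = 5.36 hours.

5.36 hours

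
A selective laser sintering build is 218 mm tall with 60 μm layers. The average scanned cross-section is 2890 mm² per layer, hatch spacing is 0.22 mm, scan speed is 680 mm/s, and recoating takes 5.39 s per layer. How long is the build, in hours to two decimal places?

24.94 hours

Number of layers: 218 / 0.06 → 3634 (rounded up).
Scan path per layer = 2890 / 0.22, so 13136.4 mm.
Scan time per layer: 13136.4 / 680 → 19.3182 s.
Time per layer = 19.3182 + 5.39, so 24.7082 s.
Total: 3634 × 24.7082 s = 89789.5988 s → 24.94 hours.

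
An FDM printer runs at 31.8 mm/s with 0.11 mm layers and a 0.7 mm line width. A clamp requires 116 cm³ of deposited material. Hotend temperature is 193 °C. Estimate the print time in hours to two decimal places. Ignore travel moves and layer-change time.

13.16 hours

Line area: 0.11 × 0.7 → 0.077 mm².
Total extruded path = 116000/0.077 = 1506493.5 mm.
Extrusion time: 1506493.5 / 31.8 → 47374 s.
That's 47374 s → 13.16 hours.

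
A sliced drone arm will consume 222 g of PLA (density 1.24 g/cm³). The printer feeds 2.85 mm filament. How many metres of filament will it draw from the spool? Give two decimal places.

28.06 m

Extruded volume: 222/1.24 = 179.0323 cm³ (179032.3 mm³).
A = π r² = π × 1.425² = 6.3794 mm².
L = V/A = 179032.3/6.3794 = 28064.13 mm → 28.06 m.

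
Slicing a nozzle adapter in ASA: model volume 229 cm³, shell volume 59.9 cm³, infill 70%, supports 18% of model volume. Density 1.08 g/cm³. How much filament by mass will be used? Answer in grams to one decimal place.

237.0 g

Interior volume: 229 − 59.9 → 169.1 cm³.
Infill volume = 0.70 × 169.1 = 118.37 cm³.
Support = 0.18 × 229, so 41.22 cm³.
Total printed volume: 59.9 + 118.37 + 41.22 → 219.49 cm³.
Mass = 219.49 × 1.08, so 237.0492 g.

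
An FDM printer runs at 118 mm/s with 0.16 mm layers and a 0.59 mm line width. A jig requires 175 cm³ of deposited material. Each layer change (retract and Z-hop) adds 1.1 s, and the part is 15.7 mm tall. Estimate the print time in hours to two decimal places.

Bead cross-section = 0.16 × 0.59, so 0.0944 mm².
Total extruded path = 175000/0.0944 = 1853813.6 mm.
Print-move time = 1853813.6 / 118 = 15710.3 s.
Number of layers: 15.7 / 0.16 → 99 (rounded up).
Layer-change overhead = 99 × 1.1, so 108.9 s.
Altogether 15710.3 + 108.9 = 15819.2 s, i.e. 4.39 hours.

4.39 hours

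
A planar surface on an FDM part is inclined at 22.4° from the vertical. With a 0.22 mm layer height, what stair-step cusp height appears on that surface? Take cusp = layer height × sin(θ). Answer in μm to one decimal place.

83.8 μm

sin(22.4°) = 0.3811, so cusp = 0.22 × 0.3811 = 0.083842 mm → 83.8 μm.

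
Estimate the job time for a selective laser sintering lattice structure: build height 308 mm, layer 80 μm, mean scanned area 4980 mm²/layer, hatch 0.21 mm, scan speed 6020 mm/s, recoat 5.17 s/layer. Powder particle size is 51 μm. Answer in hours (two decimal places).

Layer count = ceil(308 / 0.08) = 3850.
Hatch length per layer = 4980 / 0.21, so 23714.3 mm.
Laser time per layer = 23714.3 / 6020, so 3.9393 s.
Per-layer time = 3.9393 + 5.17 = 9.1093 s.
3850 layers × 9.1093 s/layer = 35070.805 s, i.e. 9.74 hours.

9.74 hours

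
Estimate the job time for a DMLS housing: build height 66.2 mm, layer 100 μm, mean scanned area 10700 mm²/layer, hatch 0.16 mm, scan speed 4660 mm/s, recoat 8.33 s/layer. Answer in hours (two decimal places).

Number of layers: 66.2 / 0.1 → 662 (rounded up).
Hatch length per layer: 10700 / 0.16 → 66875 mm.
Laser time per layer = 66875 / 4660 = 14.3509 s.
Time per layer = 14.3509 + 8.33, so 22.6809 s.
Total: 662 × 22.6809 s = 15014.7558 s → 4.17 hours.

4.17 hours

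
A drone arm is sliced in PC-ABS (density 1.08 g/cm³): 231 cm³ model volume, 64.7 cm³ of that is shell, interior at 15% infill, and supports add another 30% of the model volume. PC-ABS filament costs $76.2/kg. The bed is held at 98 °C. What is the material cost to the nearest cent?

Interior volume = 231 − 64.7 = 166.3 cm³.
Deposited infill: 0.15 × 166.3 → 24.945 cm³.
Support: 0.30 × 231 → 69.3 cm³.
Total extruded = 64.7 + 24.945 + 69.3 = 158.945 cm³.
Mass: 158.945 × 1.08 → 171.6606 g.
At $76.2/kg: 171.6606/1000 × 76.2 = $13.08.

$13.08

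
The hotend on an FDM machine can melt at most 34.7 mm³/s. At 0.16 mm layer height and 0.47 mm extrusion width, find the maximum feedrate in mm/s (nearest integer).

461 mm/s

Bead cross-section = 0.16 × 0.47 = 0.0752 mm².
v_max = Q/A = 34.7/0.0752 = 461.44 mm/s → 461 mm/s.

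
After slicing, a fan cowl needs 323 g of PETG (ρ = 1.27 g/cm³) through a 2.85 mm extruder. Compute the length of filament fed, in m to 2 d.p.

39.87 m

Extruded volume: 323/1.27 = 254.3307 cm³ (254330.7 mm³).
Cross-section of 2.85 mm filament: π·(2.85/2)² = 6.3794 mm².
Length = 254330.7 / 6.3794 = 39867.5 mm = 39.87 m.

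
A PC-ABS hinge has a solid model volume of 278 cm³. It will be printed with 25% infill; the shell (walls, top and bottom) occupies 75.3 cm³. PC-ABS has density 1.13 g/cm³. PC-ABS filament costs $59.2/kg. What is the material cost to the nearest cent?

$8.43

Interior volume = 278 − 75.3, so 202.7 cm³.
Infill volume = 0.25 × 202.7, so 50.675 cm³.
Deposited volume = 75.3 + 50.675 = 125.975 cm³.
Mass = 125.975 × 1.13 = 142.35175 g.
At $59.2/kg: 142.35175/1000 × 59.2 = $8.43.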